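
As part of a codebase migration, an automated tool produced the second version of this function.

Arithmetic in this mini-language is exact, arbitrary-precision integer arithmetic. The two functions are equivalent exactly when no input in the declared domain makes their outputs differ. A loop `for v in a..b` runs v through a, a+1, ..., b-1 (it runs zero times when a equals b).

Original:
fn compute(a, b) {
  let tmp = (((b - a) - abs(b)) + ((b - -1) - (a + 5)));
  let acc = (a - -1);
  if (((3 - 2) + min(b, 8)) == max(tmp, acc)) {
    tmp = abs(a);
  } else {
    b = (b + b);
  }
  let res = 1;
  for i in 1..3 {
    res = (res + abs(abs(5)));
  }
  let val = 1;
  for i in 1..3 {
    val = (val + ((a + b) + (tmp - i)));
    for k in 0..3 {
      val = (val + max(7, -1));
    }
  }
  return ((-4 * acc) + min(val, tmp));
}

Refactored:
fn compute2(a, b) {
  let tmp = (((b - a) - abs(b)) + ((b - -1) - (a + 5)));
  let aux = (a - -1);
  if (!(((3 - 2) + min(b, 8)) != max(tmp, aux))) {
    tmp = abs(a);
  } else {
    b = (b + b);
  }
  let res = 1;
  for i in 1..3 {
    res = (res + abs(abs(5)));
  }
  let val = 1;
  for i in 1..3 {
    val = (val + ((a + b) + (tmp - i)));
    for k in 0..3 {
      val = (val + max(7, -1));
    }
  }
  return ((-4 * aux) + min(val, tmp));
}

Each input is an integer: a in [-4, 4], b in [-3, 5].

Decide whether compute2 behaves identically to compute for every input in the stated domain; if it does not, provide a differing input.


Equivalent — the differences include comparison usage differs; also local variable names differ; also boolean connective usage differs, yet no declared input distinguishes the two.
One worked example (a=-4, b=-3) — compute: tmp=-5, then acc=-3, then (((3 - 2) + min(b, 8)) == max(tmp, acc)) is false, then b=-6, then res=1, then (i=1), then res=6, then (i=2), then res=11, then val=1, then (i=1), then val=-15, then (k=0), then val=-8, then (k=1), then val=-1, then (k=2), then val=6, then (i=2), then val=-11, then (k=0), then val=-4, then (k=1), then val=3, then (k=2), then val=10, then returns 7; compute2: tmp=-5, then aux=-3, then (!(((3 - 2) + min(b, 8)) != max(tmp, aux))) is false, then b=-6, then res=1, then (i=1), then res=6, then (i=2), then res=11, then val=1, then (i=1), then val=-15, then (k=0), then val=-8, then (k=1), then val=-1, then (k=2), then val=6, then (i=2), then val=-11, then (k=0), then val=-4, then (k=1), then val=3, then (k=2), then val=10, then returns 7; agreement on 7.
Checked all 81 inputs in the declared domain: the outputs agree on every one.
verdict: equivalent


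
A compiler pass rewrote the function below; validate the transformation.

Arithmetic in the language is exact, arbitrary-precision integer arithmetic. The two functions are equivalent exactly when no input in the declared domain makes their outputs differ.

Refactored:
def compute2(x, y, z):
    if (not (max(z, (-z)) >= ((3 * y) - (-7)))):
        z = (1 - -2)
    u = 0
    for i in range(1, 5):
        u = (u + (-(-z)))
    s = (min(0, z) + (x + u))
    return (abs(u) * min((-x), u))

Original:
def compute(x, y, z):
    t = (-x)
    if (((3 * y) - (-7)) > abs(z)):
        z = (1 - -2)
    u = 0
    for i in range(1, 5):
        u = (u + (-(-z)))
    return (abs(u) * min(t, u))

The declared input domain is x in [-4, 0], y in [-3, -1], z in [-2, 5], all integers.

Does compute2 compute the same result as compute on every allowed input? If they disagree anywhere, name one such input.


Equivalent — the differences include comparison usage differs, and min/max/abs usage differs, and arithmetic usage differs, and boolean connective usage differs, and local variable names differ, and constant usage differs, yet no declared input distinguishes the two.
Spot check at x=0, y=-2, z=5 — compute: t = 0; (((3 * y) - (-7)) > abs(z)) -> false; u = 0; [i=1]; u = 5; [i=2]; u = 10; [i=3]; u = 15; [i=4]; u = 20; return 0. compute2: (not (max(z, (-z)) >= ((3 * y) - (-7)))) -> false; u = 0; [i=1]; u = 5; [i=2]; u = 10; [i=3]; u = 15; [i=4]; u = 20; s = 20; return 0. Both give 0.
Every one of the 120 inputs gives matching results.
verdict: equivalent


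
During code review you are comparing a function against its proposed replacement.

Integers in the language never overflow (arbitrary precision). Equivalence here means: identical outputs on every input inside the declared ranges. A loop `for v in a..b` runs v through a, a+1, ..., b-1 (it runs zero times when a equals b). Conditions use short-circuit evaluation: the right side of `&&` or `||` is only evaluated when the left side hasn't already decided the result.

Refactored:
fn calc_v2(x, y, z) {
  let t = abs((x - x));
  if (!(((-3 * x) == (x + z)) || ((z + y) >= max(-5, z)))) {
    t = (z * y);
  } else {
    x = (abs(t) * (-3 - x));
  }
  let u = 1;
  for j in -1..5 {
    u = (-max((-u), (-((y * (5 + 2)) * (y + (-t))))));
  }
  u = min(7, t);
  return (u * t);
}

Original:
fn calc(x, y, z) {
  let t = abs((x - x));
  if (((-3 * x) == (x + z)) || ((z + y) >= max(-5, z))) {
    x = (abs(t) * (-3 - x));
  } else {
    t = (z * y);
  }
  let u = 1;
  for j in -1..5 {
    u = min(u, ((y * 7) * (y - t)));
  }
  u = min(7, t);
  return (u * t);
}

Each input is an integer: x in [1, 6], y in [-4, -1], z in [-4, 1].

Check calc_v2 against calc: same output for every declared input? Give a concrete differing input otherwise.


The two versions differ — the changes include constant usage differs; min/max/abs usage differs; arithmetic usage differs; boolean connective usage differs.
Spot check at x=4, y=-1, z=0 — calc: t=0, then (((-3 * x) == (x + z)) || ((z + y) >= max(-5, z))) is false, then t=0, then u=1, then (j=-1), then u=1, then (j=0), then u=1, then (j=1), then u=1, then (j=2), then u=1, then (j=3), then u=1, then (j=4), then u=1, then u=0, then returns 0. calc_v2: t=0, then (!(((-3 * x) == (x + z)) || ((z + y) >= max(-5, z)))) is true, then t=0, then u=1, then (j=-1), then u=1, then (j=0), then u=1, then (j=1), then u=1, then (j=2), then u=1, then (j=3), then u=1, then (j=4), then u=1, then u=0, then returns 0. Both give 0.
Every one of the 144 inputs gives matching results.
verdict: equivalent


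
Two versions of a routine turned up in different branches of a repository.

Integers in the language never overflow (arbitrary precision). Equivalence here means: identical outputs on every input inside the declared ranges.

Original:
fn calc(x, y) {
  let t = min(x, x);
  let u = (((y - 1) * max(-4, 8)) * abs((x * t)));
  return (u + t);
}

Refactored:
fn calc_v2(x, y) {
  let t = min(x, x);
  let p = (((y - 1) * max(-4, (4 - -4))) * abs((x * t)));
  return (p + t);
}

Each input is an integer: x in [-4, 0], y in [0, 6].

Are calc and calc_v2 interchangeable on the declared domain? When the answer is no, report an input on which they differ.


Behavior is preserved: although constant usage differs; and local variable names differ; and arithmetic usage differs, the outputs never diverge.
One worked example (x=-3, y=6) — calc: t becomes -3; next u becomes 360; next final value 357; calc_v2: t becomes -3; next p becomes 360; next final value 357; agreement on 357.
An exhaustive pass over the 35 declared inputs shows identical outputs.
verdict: equivalent


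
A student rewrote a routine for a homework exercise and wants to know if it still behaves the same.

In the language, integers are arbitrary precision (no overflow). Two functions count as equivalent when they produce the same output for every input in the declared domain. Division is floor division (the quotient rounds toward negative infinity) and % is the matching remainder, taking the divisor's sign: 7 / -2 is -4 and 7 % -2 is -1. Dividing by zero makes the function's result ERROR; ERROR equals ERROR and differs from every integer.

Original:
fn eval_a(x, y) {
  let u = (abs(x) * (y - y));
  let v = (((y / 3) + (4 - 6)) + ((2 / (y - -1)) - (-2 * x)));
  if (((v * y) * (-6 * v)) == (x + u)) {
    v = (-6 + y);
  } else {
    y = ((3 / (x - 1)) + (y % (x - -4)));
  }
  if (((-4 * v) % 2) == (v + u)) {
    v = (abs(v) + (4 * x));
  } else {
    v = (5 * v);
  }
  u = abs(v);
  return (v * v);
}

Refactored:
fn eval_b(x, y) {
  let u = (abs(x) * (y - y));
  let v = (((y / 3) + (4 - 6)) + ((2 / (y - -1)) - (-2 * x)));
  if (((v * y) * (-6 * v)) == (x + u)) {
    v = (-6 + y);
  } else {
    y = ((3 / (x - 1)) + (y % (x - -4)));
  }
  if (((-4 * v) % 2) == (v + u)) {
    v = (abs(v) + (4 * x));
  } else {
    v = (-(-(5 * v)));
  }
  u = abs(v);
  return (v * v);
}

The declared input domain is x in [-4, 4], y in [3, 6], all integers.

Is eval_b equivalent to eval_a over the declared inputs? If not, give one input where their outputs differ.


Equivalent — the differences include same computation, different form, yet no declared input distinguishes the two.
Tracing x=1, y=4: eval_a: u := 0 | v := 1 | (((v * y) * (-6 * v)) == (x + u)): false | divide-by-zero, output ERROR | eval_b: u := 0 | v := 1 | (((v * y) * (-6 * v)) == (x + u)): false | divide-by-zero, output ERROR — matching result ERROR.
Sweeping the whole domain (36 inputs) finds no disagreement.
verdict: equivalent


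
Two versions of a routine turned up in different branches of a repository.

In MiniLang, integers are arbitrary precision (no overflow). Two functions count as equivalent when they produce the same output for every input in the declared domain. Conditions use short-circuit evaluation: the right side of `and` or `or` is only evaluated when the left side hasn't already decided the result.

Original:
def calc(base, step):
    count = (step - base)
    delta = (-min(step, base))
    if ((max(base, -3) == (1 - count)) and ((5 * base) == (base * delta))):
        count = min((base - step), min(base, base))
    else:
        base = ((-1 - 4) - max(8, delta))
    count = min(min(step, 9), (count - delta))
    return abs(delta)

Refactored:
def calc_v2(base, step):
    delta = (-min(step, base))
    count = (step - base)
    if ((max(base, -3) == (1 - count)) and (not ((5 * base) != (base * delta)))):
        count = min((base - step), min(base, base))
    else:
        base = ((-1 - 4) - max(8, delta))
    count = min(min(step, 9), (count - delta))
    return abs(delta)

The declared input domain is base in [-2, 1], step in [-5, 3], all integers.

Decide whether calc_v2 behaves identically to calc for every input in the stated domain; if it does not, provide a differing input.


The two are interchangeable: boolean connective usage differs; and comparison usage differs, and every declared input agrees.
Spot check at base=-2, step=-3 — calc: count becomes -1; next delta becomes 3; next ((max(base, -3) == (1 - count)) and ((5 * base) == (base * delta))) evaluates to false; next base becomes -13; next count becomes -4; next final value 3. calc_v2: delta becomes 3; next count becomes -1; next ((max(base, -3) == (1 - count)) and (not ((5 * base) != (base * delta)))) evaluates to false; next base becomes -13; next count becomes -4; next final value 3. Both give 3.
Checked all 36 inputs in the declared domain: the outputs agree on every one.
verdict: equivalent


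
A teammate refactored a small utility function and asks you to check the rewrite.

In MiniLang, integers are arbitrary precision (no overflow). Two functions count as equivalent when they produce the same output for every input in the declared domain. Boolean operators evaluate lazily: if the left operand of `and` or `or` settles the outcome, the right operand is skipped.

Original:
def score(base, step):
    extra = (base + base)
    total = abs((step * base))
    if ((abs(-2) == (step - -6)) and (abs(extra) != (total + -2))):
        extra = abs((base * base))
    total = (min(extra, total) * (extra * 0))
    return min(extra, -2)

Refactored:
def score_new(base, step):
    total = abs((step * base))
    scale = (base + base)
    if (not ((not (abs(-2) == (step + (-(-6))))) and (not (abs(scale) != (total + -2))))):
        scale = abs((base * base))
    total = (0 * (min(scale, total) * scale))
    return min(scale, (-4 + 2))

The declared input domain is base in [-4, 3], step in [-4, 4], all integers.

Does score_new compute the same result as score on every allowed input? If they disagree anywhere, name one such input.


Not equivalent: base=-4, step=-3 separates them (-8 vs -2).
score: extra = -8; total = 12; ((abs(-2) == (step - -6)) and (abs(extra) != (total + -2))) -> false; total = 0; return -8
score_new: total = 12; scale = -8; (not ((not (abs(-2) == (step + (-(-6))))) and (not (abs(scale) != (total + -2))))) -> true; scale = 16; total = 0; return -2
verdict: not equivalent; witness: base=-4, step=-3


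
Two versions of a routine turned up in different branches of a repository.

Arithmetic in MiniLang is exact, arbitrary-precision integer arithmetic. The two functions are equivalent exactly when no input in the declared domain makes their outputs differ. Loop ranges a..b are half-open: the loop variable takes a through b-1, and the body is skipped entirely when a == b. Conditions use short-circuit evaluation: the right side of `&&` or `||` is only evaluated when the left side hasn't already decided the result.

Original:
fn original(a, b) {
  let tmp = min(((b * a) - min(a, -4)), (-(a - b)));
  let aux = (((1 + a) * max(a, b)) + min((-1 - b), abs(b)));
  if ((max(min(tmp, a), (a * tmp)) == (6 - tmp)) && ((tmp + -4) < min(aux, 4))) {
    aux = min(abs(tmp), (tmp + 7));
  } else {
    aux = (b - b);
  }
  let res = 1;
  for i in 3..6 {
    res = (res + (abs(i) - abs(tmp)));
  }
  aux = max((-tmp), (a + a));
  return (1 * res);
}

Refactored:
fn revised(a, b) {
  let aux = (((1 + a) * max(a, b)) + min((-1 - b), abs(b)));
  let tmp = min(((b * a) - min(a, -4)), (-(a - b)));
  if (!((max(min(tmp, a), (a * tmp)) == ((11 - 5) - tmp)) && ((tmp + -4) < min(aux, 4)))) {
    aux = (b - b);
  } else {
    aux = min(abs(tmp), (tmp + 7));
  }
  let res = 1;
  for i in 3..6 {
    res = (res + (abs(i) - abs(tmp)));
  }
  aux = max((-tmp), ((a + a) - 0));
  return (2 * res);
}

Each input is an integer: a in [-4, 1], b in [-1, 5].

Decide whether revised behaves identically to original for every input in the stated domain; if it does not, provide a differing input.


The rewrite breaks on a=-4, b=-1, where the results are 4 and 8.
original: tmp := 3 | aux := 3 | ((max(min(tmp, a), (a * tmp)) == (6 - tmp)) && ((tmp + -4) < min(aux, 4))): false | aux := 0 | res := 1 | iter i=3: | res := 1 | iter i=4: | res := 2 | iter i=5: | res := 4 | aux := -3 | result 4
revised: aux := 3 | tmp := 3 | (!((max(min(tmp, a), (a * tmp)) == ((11 - 5) - tmp)) && ((tmp + -4) < min(aux, 4)))): true | aux := 0 | res := 1 | iter i=3: | res := 1 | iter i=4: | res := 2 | iter i=5: | res := 4 | aux := -3 | result 8
verdict: not equivalent; witness: a=-4, b=-1


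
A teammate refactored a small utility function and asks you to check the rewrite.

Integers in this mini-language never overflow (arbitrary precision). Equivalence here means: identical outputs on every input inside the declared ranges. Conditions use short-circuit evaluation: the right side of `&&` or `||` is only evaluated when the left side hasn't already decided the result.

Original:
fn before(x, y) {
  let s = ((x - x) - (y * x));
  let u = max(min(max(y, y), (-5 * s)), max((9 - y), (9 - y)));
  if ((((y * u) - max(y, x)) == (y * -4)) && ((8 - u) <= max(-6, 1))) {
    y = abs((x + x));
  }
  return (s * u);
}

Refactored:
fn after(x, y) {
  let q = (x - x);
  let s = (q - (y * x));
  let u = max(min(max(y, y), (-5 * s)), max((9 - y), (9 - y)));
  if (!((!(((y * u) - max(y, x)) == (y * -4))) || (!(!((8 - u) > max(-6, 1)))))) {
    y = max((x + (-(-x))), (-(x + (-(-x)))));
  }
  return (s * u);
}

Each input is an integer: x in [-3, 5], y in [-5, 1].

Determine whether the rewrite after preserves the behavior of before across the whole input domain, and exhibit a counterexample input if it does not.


Behavior is preserved: although min/max/abs usage differs; also local variable names differ; also boolean connective usage differs; also statement counts differ; also arithmetic usage differs; also comparison usage differs, the outputs never diverge.
One worked example (x=3, y=0) — before: s := 0 | u := 9 | ((((y * u) - max(y, x)) == (y * -4)) && ((8 - u) <= max(-6, 1))): false | result 0; after: q := 0 | s := 0 | u := 9 | (!((!(((y * u) - max(y, x)) == (y * -4))) || (!(!((8 - u) > max(-6, 1)))))): false | result 0; agreement on 0.
Sweeping the whole domain (63 inputs) finds no disagreement.
verdict: equivalent


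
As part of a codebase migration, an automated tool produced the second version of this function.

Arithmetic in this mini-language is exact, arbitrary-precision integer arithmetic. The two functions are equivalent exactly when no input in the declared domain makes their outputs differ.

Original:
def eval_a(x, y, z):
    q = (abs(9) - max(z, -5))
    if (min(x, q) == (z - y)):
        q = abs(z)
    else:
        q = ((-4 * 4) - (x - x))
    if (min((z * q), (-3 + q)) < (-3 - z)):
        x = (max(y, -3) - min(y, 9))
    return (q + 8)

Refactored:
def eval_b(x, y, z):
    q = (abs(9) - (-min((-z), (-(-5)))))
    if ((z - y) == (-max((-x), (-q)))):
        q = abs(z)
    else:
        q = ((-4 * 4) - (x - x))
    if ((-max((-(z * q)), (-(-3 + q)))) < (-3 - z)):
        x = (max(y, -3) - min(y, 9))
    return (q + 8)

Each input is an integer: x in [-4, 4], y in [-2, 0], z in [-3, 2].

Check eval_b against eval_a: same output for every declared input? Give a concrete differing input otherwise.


This is a faithful refactor — min/max/abs usage differs, but the computed results match everywhere.
Spot check at x=-1, y=-1, z=2 — eval_a: q := 7 | (min(x, q) == (z - y)): false | q := -16 | (min((z * q), (-3 + q)) < (-3 - z)): true | x := 0 | result -8. eval_b: q := 7 | ((z - y) == (-max((-x), (-q)))): false | q := -16 | ((-max((-(z * q)), (-(-3 + q)))) < (-3 - z)): true | x := 0 | result -8. Both give -8.
Sweeping the whole domain (162 inputs) finds no disagreement.
verdict: equivalent


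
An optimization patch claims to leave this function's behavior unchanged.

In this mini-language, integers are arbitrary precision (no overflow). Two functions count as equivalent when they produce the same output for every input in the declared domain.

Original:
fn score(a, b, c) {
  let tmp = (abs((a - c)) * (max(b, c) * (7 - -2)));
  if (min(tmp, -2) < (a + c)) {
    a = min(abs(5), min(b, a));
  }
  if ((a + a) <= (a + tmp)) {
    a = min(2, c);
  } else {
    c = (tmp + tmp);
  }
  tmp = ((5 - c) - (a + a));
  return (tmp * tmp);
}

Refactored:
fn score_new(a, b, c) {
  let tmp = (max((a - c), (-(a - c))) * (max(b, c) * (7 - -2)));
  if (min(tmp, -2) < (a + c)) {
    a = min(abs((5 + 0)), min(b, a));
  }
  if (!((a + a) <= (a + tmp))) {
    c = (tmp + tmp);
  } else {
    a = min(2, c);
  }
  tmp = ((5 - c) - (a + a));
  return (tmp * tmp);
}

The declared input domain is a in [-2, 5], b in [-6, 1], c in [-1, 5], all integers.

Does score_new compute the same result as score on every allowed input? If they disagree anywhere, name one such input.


Behavior is preserved: although min/max/abs usage differs, arithmetic usage differs, boolean connective usage differs, constant usage differs, the outputs never diverge.
Spot check at a=2, b=-1, c=4 — score: tmp = 72; (min(tmp, -2) < (a + c)) -> true; a = -1; ((a + a) <= (a + tmp)) -> true; a = 2; tmp = -3; return 9. score_new: tmp = 72; (min(tmp, -2) < (a + c)) -> true; a = -1; (!((a + a) <= (a + tmp))) -> false; a = 2; tmp = -3; return 9. Both give 9.
Every one of the 448 inputs gives matching results.
verdict: equivalent


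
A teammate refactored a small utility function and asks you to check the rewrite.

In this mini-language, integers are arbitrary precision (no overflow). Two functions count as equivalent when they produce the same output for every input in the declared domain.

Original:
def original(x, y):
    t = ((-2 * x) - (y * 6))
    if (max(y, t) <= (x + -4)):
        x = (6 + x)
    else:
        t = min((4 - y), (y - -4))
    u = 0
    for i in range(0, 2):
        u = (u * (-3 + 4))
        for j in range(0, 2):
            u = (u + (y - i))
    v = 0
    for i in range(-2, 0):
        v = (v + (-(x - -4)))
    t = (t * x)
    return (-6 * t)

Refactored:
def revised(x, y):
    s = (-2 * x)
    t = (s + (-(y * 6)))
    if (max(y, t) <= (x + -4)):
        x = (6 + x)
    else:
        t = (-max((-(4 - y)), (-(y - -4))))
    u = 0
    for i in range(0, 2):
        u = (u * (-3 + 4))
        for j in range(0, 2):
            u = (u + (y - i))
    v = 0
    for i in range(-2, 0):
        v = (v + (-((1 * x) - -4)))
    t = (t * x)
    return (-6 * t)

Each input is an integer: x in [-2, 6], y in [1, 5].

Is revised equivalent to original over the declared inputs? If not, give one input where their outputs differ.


Side by side, the visible changes include: constant usage differs, plus arithmetic usage differs, plus local variable names differ, plus min/max/abs usage differs, plus statement counts differ.
One worked example (x=2, y=3) — original: t=-22, then (max(y, t) <= (x + -4)) is false, then t=1, then u=0, then (i=0), then u=0, then (j=0), then u=3, then (j=1), then u=6, then (i=1), then u=6, then (j=0), then u=8, then (j=1), then u=10, then v=0, then (i=-2), then v=-6, then (i=-1), then v=-12, then t=2, then returns -12; revised: s=-4, then t=-22, then (max(y, t) <= (x + -4)) is false, then t=1, then u=0, then (i=0), then u=0, then (j=0), then u=3, then (j=1), then u=6, then (i=1), then u=6, then (j=0), then u=8, then (j=1), then u=10, then v=0, then (i=-2), then v=-6, then (i=-1), then v=-12, then t=2, then returns -12; agreement on -12.
Sweeping the whole domain (45 inputs) finds no disagreement.
verdict: equivalent


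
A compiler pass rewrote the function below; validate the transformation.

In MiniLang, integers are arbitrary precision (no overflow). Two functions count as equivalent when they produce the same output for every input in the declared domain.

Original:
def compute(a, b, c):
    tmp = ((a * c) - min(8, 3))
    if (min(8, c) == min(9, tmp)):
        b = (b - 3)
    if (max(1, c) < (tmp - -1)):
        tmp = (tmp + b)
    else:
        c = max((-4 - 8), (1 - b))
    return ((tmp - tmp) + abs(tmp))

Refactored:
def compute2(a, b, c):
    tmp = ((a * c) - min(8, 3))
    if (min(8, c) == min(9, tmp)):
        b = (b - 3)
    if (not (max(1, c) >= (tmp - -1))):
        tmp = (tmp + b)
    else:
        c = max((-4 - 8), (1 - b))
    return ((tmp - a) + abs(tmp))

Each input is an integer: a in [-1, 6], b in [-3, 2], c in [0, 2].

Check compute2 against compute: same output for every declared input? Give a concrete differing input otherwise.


a=-1, b=-3, c=0 yields 3 from compute but 1 from compute2.
verdict: not equivalent; witness: a=-1, b=-3, c=0


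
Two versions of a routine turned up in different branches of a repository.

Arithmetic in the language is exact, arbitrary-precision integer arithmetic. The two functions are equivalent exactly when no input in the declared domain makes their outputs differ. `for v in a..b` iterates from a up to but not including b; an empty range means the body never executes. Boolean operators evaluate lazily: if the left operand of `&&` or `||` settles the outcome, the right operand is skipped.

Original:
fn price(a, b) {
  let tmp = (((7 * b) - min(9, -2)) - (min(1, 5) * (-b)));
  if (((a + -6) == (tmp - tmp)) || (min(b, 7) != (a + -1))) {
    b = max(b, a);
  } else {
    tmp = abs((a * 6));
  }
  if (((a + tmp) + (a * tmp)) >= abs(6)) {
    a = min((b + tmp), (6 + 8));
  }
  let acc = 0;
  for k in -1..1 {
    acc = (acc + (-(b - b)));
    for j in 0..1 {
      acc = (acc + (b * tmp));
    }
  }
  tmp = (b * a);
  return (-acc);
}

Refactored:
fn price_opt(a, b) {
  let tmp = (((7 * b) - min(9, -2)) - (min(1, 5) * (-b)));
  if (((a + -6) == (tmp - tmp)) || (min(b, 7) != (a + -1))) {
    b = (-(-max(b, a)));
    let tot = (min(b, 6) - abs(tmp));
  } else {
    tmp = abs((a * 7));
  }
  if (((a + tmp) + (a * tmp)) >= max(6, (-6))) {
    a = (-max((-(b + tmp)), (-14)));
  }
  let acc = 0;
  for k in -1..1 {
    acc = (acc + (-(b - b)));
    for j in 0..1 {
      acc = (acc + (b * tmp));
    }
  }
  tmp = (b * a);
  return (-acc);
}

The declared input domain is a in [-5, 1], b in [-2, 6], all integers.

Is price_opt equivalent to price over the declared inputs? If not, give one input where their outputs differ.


Consider the input a=-1, b=-2.
price: tmp := -14 | (((a + -6) == (tmp - tmp)) || (min(b, 7) != (a + -1))): false | tmp := 6 | (((a + tmp) + (a * tmp)) >= abs(6)): false | acc := 0 | iter k=-1: | acc := 0 | iter j=0: | acc := -12 | iter k=0: | acc := -12 | iter j=0: | acc := -24 | tmp := 2 | result 24
price_opt: tmp := -14 | (((a + -6) == (tmp - tmp)) || (min(b, 7) != (a + -1))): false | tmp := 7 | (((a + tmp) + (a * tmp)) >= max(6, (-6))): false | acc := 0 | iter k=-1: | acc := 0 | iter j=0: | acc := -14 | iter k=0: | acc := -14 | iter j=0: | acc := -28 | tmp := 2 | result 28
24 against 28: the behavior changed.
verdict: not equivalent; witness: a=-1, b=-2


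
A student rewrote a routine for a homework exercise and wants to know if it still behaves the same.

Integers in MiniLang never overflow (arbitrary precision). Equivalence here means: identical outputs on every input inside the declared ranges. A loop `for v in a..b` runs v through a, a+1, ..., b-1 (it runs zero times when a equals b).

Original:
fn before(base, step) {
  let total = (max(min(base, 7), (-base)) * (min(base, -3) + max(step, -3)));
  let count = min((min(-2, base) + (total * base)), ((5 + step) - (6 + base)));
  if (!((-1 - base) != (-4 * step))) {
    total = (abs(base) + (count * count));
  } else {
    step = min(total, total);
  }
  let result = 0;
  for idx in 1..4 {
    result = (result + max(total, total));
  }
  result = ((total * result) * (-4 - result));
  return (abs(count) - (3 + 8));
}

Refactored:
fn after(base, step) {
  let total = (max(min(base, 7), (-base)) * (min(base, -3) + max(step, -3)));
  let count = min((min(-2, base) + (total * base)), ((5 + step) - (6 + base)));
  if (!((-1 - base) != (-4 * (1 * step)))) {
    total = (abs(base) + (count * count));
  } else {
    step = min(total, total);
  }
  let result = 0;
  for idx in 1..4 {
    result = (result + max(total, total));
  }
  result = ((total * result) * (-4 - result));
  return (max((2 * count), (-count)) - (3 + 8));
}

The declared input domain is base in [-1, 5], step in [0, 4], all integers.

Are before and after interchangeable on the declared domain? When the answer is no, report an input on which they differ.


The rewrite breaks on base=2, step=4, where the results are -10 and -9.
before: total=2, then count=1, then (!((-1 - base) != (-4 * step))) is false, then step=2, then result=0, then (idx=1), then result=2, then (idx=2), then result=4, then (idx=3), then result=6, then result=-120, then returns -10
after: total=2, then count=1, then (!((-1 - base) != (-4 * (1 * step)))) is false, then step=2, then result=0, then (idx=1), then result=2, then (idx=2), then result=4, then (idx=3), then result=6, then result=-120, then returns -9
verdict: not equivalent; witness: base=2, step=4


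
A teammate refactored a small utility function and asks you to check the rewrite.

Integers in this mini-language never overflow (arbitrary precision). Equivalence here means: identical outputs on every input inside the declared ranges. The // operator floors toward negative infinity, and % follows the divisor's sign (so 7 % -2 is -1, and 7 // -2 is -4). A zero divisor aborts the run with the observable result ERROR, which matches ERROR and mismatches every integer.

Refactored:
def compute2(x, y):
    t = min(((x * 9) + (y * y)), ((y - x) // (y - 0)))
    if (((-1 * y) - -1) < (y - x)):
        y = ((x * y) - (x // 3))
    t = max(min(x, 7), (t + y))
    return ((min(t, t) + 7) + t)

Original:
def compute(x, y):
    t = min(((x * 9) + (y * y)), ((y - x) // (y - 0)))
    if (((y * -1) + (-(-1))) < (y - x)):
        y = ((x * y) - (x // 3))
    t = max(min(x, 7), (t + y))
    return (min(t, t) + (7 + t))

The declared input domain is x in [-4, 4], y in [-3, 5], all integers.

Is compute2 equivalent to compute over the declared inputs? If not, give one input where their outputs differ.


Reading the diff, among the changes: arithmetic usage differs.
One worked example (x=-3, y=5) — compute: t becomes -2; next (((y * -1) + (-(-1))) < (y - x)) evaluates to true; next y becomes -14; next t becomes -3; next final value 1; compute2: t becomes -2; next (((-1 * y) - -1) < (y - x)) evaluates to true; next y becomes -14; next t becomes -3; next final value 1; agreement on 1.
An exhaustive pass over the 81 declared inputs shows identical outputs.
verdict: equivalent


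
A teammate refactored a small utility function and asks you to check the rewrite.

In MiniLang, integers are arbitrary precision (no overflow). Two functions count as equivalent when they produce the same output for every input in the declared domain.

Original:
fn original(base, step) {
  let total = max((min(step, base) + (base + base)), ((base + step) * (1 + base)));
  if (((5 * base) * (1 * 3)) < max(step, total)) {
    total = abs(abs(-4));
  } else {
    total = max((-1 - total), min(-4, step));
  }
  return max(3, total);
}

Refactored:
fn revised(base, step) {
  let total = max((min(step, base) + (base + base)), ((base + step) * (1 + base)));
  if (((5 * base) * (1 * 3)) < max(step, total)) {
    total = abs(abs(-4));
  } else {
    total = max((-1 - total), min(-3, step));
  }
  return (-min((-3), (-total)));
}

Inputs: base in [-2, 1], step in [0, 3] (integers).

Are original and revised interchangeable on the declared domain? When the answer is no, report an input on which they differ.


Equivalent. The edit looks behavioral (`-4` became `-3`), but over these ranges it never changes the outcome.
An exhaustive pass over the 16 declared inputs shows identical outputs.
One worked example (base=-2, step=2) — original: total becomes 0; next (((5 * base) * (1 * 3)) < max(step, total)) evaluates to true; next total becomes 4; next final value 4; revised: total becomes 0; next (((5 * base) * (1 * 3)) < max(step, total)) evaluates to true; next total becomes 4; next final value 4; agreement on 4.
verdict: equivalent


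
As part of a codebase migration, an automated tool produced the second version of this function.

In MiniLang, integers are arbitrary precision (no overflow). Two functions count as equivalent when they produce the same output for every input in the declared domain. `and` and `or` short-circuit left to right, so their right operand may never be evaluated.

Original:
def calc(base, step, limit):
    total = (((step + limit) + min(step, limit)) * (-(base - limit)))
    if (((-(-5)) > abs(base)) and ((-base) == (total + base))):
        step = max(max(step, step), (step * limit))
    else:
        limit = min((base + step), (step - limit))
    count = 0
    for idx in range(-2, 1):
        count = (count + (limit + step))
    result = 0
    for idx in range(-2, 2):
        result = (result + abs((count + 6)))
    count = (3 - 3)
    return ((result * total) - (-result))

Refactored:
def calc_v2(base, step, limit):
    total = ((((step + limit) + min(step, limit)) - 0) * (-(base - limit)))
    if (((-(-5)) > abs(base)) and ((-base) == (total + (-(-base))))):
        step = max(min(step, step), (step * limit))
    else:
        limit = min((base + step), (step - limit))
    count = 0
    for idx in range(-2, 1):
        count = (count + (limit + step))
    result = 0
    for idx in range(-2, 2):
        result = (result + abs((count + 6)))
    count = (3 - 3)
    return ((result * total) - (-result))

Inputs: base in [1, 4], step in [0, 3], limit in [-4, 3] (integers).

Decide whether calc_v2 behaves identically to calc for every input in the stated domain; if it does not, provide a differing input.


The one real change (`max(step, step)` became `min(step, step)`) has no effect anywhere in the declared ranges; all 128 inputs agree.
verdict: equivalent


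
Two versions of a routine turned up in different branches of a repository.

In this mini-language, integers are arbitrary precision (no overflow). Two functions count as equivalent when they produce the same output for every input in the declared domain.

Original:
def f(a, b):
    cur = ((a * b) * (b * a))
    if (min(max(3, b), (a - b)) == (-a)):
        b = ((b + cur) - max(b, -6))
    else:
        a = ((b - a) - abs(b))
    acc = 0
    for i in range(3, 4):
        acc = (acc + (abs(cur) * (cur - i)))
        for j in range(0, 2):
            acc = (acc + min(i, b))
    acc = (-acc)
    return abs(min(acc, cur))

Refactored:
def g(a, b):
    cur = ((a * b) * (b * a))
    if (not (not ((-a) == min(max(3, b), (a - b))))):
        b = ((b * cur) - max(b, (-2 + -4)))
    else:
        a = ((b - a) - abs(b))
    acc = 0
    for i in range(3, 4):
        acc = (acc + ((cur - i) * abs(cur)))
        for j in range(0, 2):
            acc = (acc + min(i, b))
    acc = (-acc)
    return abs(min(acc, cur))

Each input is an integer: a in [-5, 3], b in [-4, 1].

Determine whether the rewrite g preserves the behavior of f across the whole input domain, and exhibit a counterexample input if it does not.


Consider the input a=-2, b=-4.
f: cur = 64; (min(max(3, b), (a - b)) == (-a)) -> true; b = 64; acc = 0; [i=3]; acc = 3904; [j=0]; acc = 3907; [j=1]; acc = 3910; acc = -3910; return 3910
g: cur = 64; (not (not ((-a) == min(max(3, b), (a - b))))) -> true; b = -252; acc = 0; [i=3]; acc = 3904; [j=0]; acc = 3652; [j=1]; acc = 3400; acc = -3400; return 3400
3910 against 3400: the behavior changed.
verdict: not equivalent; witness: a=-2, b=-4


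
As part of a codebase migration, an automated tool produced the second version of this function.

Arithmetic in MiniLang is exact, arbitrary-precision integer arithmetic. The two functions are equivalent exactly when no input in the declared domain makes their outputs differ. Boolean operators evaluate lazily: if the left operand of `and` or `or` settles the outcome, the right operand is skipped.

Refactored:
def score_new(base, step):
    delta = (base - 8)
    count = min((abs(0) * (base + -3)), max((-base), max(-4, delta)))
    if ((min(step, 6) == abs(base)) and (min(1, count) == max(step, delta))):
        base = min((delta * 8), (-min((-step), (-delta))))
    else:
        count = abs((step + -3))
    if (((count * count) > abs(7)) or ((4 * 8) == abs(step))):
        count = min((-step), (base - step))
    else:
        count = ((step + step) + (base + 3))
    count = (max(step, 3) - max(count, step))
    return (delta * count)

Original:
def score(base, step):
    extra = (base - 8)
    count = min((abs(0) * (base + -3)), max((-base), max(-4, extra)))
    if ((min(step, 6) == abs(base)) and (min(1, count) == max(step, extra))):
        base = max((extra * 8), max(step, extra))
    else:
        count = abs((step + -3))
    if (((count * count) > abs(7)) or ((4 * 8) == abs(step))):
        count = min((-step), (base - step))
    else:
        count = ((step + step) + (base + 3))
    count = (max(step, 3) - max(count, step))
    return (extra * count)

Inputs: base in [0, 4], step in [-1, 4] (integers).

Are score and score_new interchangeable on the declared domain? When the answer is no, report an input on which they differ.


Consider the input base=0, step=0.
score: extra := -8 | count := 0 | ((min(step, 6) == abs(base)) and (min(1, count) == max(step, extra))): true | base := 0 | (((count * count) > abs(7)) or ((4 * 8) == abs(step))): false | count := 3 | count := 0 | result 0
score_new: delta := -8 | count := 0 | ((min(step, 6) == abs(base)) and (min(1, count) == max(step, delta))): true | base := -64 | (((count * count) > abs(7)) or ((4 * 8) == abs(step))): false | count := -61 | count := 3 | result -24
0 vs -24 — the two versions disagree here.
verdict: not equivalent; witness: base=0, step=0


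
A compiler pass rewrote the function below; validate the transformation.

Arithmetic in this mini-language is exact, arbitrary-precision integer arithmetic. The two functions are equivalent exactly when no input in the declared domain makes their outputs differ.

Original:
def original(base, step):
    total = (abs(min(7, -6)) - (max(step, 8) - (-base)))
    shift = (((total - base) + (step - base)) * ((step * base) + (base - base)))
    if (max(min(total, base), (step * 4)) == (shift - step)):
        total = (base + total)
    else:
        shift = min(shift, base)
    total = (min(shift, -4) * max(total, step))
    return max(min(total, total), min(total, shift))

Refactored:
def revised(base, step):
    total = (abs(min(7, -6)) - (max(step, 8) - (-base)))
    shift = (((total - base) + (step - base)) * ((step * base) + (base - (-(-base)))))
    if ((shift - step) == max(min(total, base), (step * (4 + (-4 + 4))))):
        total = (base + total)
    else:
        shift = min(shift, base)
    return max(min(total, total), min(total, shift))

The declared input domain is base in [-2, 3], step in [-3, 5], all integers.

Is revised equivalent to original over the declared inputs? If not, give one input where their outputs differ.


There is a counterexample at base=-2, step=0: 0 on one side, -2 on the other.
original: total becomes 0; next shift becomes 0; next (max(min(total, base), (step * 4)) == (shift - step)) evaluates to true; next total becomes -2; next total becomes 0; next final value 0
revised: total becomes 0; next shift becomes 0; next ((shift - step) == max(min(total, base), (step * (4 + (-4 + 4))))) evaluates to true; next total becomes -2; next final value -2
verdict: not equivalent; witness: base=-2, step=0


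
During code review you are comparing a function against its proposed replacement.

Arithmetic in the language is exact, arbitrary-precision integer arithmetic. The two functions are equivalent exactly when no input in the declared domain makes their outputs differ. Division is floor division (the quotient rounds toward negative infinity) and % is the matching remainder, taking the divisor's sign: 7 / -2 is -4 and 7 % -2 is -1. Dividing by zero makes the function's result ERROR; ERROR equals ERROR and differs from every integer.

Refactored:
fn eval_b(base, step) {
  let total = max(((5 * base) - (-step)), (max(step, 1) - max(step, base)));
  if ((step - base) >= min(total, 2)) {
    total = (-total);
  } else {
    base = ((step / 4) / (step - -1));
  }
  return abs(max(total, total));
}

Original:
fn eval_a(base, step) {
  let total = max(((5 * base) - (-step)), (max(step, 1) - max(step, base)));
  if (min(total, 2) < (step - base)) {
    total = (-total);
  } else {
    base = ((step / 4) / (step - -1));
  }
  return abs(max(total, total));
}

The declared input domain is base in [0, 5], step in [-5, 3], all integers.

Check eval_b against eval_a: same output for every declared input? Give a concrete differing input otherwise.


One difference looks behavioral, but it never changes the outcome for any declared input.
Spot check at base=4, step=-4 — eval_a: total = 16; (min(total, 2) < (step - base)) -> false; base = 0; return 16. eval_b: total = 16; ((step - base) >= min(total, 2)) -> false; base = 0; return 16. Both give 16.
Every one of the 54 inputs gives matching results.
verdict: equivalent


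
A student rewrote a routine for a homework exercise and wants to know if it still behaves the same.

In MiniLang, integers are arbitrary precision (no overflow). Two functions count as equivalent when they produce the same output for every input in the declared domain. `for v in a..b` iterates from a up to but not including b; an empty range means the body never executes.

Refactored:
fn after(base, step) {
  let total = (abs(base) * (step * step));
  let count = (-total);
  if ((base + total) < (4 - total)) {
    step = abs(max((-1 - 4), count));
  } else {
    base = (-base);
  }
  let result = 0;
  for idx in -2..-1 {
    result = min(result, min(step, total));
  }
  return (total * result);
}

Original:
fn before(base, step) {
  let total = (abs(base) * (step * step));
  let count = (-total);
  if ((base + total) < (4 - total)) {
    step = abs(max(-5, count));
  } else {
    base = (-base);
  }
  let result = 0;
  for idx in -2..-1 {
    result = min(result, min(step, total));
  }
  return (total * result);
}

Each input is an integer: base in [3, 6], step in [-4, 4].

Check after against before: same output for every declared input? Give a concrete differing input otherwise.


Equivalent — the differences include constant usage differs; and arithmetic usage differs, yet no declared input distinguishes the two.
As a probe, take base=6, step=0: before runs total := 0 | count := 0 | ((base + total) < (4 - total)): false | base := -6 | result := 0 | iter idx=-2: | result := 0 | result 0; after runs total := 0 | count := 0 | ((base + total) < (4 - total)): false | base := -6 | result := 0 | iter idx=-2: | result := 0 | result 0; both end at 0.
Checked all 36 inputs in the declared domain: the outputs agree on every one.
verdict: equivalent
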